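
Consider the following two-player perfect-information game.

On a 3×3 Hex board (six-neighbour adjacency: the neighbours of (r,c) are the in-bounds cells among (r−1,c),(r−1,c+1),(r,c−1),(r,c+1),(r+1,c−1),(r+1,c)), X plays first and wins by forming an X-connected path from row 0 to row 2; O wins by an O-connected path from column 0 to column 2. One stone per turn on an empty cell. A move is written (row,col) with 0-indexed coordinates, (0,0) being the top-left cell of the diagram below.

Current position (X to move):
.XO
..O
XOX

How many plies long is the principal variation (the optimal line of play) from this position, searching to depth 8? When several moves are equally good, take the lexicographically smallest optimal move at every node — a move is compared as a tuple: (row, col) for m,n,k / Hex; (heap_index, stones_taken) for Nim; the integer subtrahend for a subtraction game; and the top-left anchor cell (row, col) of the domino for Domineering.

PV length from [.XO/..O/XOX]: 3 plies

[.XO/..O/XOX] X move#1: (0,0):+1/XXO/..O/XOX*, (1,0):+1/.XO/X.O/XOX, (1,1):+1/.XO/.XO/XOX
[XXO/..O/XOX] O move#2: (1,0):-1/XXO/O.O/XOX*, (1,1):-1/XXO/.OO/XOX
[XXO/O.O/XOX] X move#3: (1,1):+1/XXO/OXO/XOX*
[XXO/OXO/XOX] end (terminal -1, O#4); searched .XO/..O/XOX to 8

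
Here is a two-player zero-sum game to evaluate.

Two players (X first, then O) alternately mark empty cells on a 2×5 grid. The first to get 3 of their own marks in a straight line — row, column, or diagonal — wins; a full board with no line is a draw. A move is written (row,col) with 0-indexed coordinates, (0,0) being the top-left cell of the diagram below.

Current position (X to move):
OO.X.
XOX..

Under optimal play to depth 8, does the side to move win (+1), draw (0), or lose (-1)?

ply 1, X at OO.X./XOX.. | (0,2)=+0→OOXX./XOX..*; (0,4)=-1→OO.XX/XOX..; (1,3)=-1→OO.X./XOXX.; (1,4)=-1→OO.X./XOX.X
ply 2, O at OOXX./XOX.. | (0,4)=+0→OOXXO/XOX..*; (1,3)=-1→OOXX./XOXO.; (1,4)=-1→OOXX./XOX.O
ply 3, X at OOXXO/XOX.. | (1,3)=+0→OOXXO/XOXX.*; (1,4)=+0→OOXXO/XOX.X
ply 4, O at OOXXO/XOXX. | (1,4)=+0→OOXXO/XOXXO*
ply 5: OOXXO/XOXXO is terminal +0 (X); from OO.X./XOX.. depth 8

value(OO.X./XOX.., X) = 0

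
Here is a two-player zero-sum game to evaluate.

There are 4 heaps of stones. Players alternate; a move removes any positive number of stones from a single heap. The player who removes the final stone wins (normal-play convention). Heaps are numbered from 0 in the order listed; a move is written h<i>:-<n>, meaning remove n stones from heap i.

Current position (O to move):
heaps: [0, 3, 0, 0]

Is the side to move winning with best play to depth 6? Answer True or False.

O winning at [(0,3,0,0)]: True

[(0,3,0,0)] O move#1: h1:-1:-1/(0,2,0,0), h1:-2:-1/(0,1,0,0), h1:-3:+1/(0,0,0,0)*
[(0,0,0,0)] end (terminal -1, X#2); searched (0,3,0,0) to 6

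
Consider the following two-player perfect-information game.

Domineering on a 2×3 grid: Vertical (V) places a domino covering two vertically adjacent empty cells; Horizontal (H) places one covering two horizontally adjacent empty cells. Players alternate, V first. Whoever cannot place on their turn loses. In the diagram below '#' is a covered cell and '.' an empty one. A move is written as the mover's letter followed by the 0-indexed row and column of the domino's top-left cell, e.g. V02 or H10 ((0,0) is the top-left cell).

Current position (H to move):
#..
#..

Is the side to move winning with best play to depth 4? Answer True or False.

[#../#..] H move#1: H01:+1/###/#..*, H11:+1/#../###
[###/#..] end (terminal -1, V#2); searched #../#.. to 4

H winning at [#../#..]: True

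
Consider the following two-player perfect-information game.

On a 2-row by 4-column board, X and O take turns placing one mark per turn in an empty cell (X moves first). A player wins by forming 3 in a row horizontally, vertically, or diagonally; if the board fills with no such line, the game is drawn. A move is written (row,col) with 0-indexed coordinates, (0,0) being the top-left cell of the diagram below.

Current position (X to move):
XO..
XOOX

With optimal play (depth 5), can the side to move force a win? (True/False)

X winning at [XO../XOOX]: False

[XO../XOOX] X move#1: (0,2):+0/XOX./XOOX*, (0,3):+0/XO.X/XOOX
[XOX./XOOX] O move#2: (0,3):+0/XOXO/XOOX*
[XOXO/XOOX] end (terminal +0, X#3); searched XO../XOOX to 5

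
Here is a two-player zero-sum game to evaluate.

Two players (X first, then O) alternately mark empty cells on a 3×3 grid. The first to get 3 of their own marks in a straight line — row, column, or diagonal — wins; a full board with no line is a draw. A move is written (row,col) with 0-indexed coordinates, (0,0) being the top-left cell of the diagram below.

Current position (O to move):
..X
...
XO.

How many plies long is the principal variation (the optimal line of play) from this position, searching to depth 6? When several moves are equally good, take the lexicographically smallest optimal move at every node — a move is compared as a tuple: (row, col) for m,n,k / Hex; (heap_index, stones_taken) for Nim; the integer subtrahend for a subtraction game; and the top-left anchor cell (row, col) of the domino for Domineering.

PV length from [..X/.../XO.]: 6 plies

ply 1, O at ..X/.../XO. | (0,0)=-1→O.X/.../XO.; (0,1)=-1→.OX/.../XO.; (1,0)=-1→..X/O../XO.; (1,1)=+0→..X/.O./XO.*; (1,2)=-1→..X/..O/XO.; (2,2)=-1→..X/.../XOO
ply 2, X at ..X/.O./XO. | (0,0)=-1→X.X/.O./XO.; (0,1)=+0→.XX/.O./XO.*; (1,0)=-1→..X/XO./XO.; (1,2)=-1→..X/.OX/XO.; (2,2)=-1→..X/.O./XOX
ply 3, O at .XX/.O./XO. | (0,0)=+0→OXX/.O./XO.*; (1,0)=-1→.XX/OO./XO.; (1,2)=-1→.XX/.OO/XO.; (2,2)=-1→.XX/.O./XOO
ply 4, X at OXX/.O./XO. | (1,0)=-1→OXX/XO./XO.; (1,2)=-1→OXX/.OX/XO.; (2,2)=+0→OXX/.O./XOX*
ply 5, O at OXX/.O./XOX | (1,0)=-1→OXX/OO./XOX; (1,2)=+0→OXX/.OO/XOX*
ply 6, X at OXX/.OO/XOX | (1,0)=+0→OXX/XOO/XOX*
ply 7: OXX/XOO/XOX is terminal +0 (O); from ..X/.../XO. depth 6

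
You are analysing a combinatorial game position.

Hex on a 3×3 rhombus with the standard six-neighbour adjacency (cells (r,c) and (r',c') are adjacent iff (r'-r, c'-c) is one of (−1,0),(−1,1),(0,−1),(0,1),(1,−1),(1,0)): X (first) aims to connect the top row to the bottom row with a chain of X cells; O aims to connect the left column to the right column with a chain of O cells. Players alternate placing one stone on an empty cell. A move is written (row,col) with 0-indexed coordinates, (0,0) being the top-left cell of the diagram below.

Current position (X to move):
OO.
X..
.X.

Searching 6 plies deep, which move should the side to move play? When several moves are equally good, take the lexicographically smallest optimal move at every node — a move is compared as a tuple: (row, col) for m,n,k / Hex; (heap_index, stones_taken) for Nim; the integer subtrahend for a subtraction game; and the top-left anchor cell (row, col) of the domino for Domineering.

[OO./X../.X.] X move#1: (0,2):+1/OOX/X../.X.*, (1,1):-1/OO./XX./.X., (1,2):-1/OO./X.X/.X., (2,0):-1/OO./X../XX., (2,2):-1/OO./X../.XX
[OOX/X../.X.] O move#2: (1,1):-1/OOX/XO./.X.*, (1,2):-1/OOX/X.O/.X., (2,0):-1/OOX/X../OX., (2,2):-1/OOX/X../.XO
[OOX/XO./.X.] X move#3: (1,2):+1/OOX/XOX/.X.*, (2,0):-1/OOX/XO./XX., (2,2):-1/OOX/XO./.XX
[OOX/XOX/.X.] end (terminal -1, O#4); searched OO./X../.X. to 6

X's best at [OO./X../.X.]: (0,2)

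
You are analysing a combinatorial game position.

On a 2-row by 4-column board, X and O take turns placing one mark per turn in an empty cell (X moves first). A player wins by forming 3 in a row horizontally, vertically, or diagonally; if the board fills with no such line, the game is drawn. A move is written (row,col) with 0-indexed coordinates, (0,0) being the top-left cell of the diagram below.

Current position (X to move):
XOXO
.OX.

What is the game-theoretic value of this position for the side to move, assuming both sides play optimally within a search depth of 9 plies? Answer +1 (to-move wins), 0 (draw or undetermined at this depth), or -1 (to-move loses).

value(XOXO/.OX., X) = 0

[XOXO/.OX.] X move#1: (1,0):+0/XOXO/XOX.*, (1,3):+0/XOXO/.OXX
[XOXO/XOX.] O move#2: (1,3):+0/XOXO/XOXO*
[XOXO/XOXO] end (terminal +0, X#3); searched XOXO/.OX. to 9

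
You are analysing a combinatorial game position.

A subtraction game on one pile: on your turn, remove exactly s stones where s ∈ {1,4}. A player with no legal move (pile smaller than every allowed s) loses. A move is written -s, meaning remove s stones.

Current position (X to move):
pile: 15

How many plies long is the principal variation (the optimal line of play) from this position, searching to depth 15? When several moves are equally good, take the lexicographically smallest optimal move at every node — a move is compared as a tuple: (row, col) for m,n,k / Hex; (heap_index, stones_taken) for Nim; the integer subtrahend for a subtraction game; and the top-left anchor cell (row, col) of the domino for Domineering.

[15] X move#1: -1:-1/14*, -4:-1/11
[14] O move#2: -1:-1/13, -4:+1/10*
[10] X move#3: -1:-1/9*, -4:-1/6
[9] O move#4: -1:-1/8, -4:+1/5*
[5] X move#5: -1:-1/4*, -4:-1/1
[4] O move#6: -1:-1/3, -4:+1/0*
[0] end (terminal -1, X#7); searched 15 to 15

PV length from [15]: 6 plies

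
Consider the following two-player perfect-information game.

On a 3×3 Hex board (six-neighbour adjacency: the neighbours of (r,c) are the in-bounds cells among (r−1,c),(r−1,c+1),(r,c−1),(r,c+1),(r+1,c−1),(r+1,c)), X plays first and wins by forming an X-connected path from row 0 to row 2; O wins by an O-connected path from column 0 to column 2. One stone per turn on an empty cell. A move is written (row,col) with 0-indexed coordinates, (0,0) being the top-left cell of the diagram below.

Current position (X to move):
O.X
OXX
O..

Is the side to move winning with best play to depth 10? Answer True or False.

X winning at [O.X/OXX/O..]: True

ply 1, X at O.X/OXX/O.. | (0,1)=+1→OXX/OXX/O..*; (2,1)=+1→O.X/OXX/OX.; (2,2)=+1→O.X/OXX/O.X
ply 2, O at OXX/OXX/O.. | (2,1)=-1→OXX/OXX/OO.*; (2,2)=-1→OXX/OXX/O.O
ply 3, X at OXX/OXX/OO. | (2,2)=+1→OXX/OXX/OOX*
ply 4: OXX/OXX/OOX is terminal -1 (O); from O.X/OXX/O.. depth 10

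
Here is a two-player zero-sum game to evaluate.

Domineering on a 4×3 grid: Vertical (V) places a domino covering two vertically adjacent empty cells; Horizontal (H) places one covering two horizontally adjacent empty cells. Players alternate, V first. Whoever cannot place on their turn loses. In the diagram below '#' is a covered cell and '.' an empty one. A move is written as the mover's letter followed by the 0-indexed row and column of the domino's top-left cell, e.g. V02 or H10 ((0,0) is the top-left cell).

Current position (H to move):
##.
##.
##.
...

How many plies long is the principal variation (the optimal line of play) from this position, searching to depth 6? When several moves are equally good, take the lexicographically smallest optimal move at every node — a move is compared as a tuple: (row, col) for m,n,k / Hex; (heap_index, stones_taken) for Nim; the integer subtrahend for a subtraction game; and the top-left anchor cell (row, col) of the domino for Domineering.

[##./##./##./...] H move#1: H30:-1/##./##./##./##.*, H31:-1/##./##./##./.##
[##./##./##./##.] V move#2: V02:+1/###/###/##./##.*, V12:+1/##./###/###/##., V22:+1/##./##./###/###
[###/###/##./##.] end (terminal -1, H#3); searched ##./##./##./... to 6

PV length from [##./##./##./...]: 2 plies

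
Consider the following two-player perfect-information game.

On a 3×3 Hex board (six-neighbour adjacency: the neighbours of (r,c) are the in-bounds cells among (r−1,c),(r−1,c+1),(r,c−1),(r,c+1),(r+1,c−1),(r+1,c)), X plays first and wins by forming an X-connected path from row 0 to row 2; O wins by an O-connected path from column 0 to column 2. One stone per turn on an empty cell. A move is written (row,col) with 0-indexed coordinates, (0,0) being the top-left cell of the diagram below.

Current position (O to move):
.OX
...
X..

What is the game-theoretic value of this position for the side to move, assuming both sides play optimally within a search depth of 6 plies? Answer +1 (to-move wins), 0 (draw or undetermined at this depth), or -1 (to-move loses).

[.OX/.../X..] O move#1: (0,0):-1/OOX/.../X..*, (1,0):-1/.OX/O../X.., (1,1):-1/.OX/.O./X.., (1,2):-1/.OX/..O/X.., (2,1):-1/.OX/.../XO., (2,2):-1/.OX/.../X.O
[OOX/.../X..] X move#2: (1,0):+1/OOX/X../X..*, (1,1):+1/OOX/.X./X.., (1,2):+1/OOX/..X/X.., (2,1):+1/OOX/.../XX., (2,2):+1/OOX/.../X.X
[OOX/X../X..] O move#3: (1,1):-1/OOX/XO./X..*, (1,2):-1/OOX/X.O/X.., (2,1):-1/OOX/X../XO., (2,2):-1/OOX/X../X.O
[OOX/XO./X..] X move#4: (1,2):+1/OOX/XOX/X..*, (2,1):-1/OOX/XO./XX., (2,2):-1/OOX/XO./X.X
[OOX/XOX/X..] O move#5: (2,1):-1/OOX/XOX/XO.*, (2,2):-1/OOX/XOX/X.O
[OOX/XOX/XO.] X move#6: (2,2):+1/OOX/XOX/XOX*
[OOX/XOX/XOX] end (terminal -1, O#7); searched .OX/.../X.. to 6

value(.OX/.../X.., O) = -1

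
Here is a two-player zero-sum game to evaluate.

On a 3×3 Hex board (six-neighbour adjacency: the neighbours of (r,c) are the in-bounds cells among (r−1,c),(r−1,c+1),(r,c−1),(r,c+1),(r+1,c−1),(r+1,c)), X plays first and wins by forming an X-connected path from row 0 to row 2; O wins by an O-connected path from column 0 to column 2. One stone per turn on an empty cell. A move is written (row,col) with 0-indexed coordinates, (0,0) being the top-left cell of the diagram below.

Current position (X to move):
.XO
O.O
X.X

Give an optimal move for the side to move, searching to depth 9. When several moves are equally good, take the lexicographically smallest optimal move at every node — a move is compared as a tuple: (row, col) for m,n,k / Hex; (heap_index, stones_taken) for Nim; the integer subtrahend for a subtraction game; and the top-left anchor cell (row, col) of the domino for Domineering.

X's best at [.XO/O.O/X.X]: (1,1)

[.XO/O.O/X.X] X move#1: (0,0):-1/XXO/O.O/X.X, (1,1):+1/.XO/OXO/X.X*, (2,1):-1/.XO/O.O/XXX
[.XO/OXO/X.X] end (terminal -1, O#2); searched .XO/O.O/X.X to 9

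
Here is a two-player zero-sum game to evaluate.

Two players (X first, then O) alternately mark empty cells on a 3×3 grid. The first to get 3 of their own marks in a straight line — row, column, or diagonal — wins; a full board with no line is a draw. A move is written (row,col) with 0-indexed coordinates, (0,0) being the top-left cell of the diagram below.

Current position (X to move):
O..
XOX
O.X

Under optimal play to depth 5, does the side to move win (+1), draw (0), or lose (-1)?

p1 X@[O../XOX/O.X]: (0,1)[OX./XOX/O.X]-1 (0,2)[O.X/XOX/O.X]+1* (2,1)[O../XOX/OXX]-1
p2 O@[O.X/XOX/O.X] terminal -1; root [O../XOX/O.X] d5

value(O../XOX/O.X, X) = +1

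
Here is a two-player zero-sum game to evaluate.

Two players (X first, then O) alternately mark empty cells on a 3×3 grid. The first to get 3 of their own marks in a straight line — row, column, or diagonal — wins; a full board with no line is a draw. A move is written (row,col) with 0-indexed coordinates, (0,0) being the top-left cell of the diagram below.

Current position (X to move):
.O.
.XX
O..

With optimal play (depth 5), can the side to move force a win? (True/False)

[.O./.XX/O..] X move#1: (0,0):+1/XO./.XX/O..*, (0,2):+1/.OX/.XX/O.., (1,0):+1/.O./XXX/O.., (2,1):+0/.O./.XX/OX., (2,2):+1/.O./.XX/O.X
[XO./.XX/O..] O move#2: (0,2):-1/XOO/.XX/O..*, (1,0):-1/XO./OXX/O.., (2,1):-1/XO./.XX/OO., (2,2):-1/XO./.XX/O.O
[XOO/.XX/O..] X move#3: (1,0):+1/XOO/XXX/O..*, (2,1):+1/XOO/.XX/OX., (2,2):+1/XOO/.XX/O.X
[XOO/XXX/O..] end (terminal -1, O#4); searched .O./.XX/O.. to 5

X winning at [.O./.XX/O..]: True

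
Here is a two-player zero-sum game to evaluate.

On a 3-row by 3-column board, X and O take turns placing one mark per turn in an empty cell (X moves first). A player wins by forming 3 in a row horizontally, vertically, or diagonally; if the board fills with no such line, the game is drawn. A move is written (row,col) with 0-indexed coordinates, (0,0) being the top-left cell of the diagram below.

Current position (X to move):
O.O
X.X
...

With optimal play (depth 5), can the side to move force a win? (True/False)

ply 1, X at O.O/X.X/... | (0,1)=-1→OXO/X.X/...; (1,1)=+1→O.O/XXX/...*; (2,0)=-1→O.O/X.X/X..; (2,1)=-1→O.O/X.X/.X.; (2,2)=-1→O.O/X.X/..X
ply 2: O.O/XXX/... is terminal -1 (O); from O.O/X.X/... depth 5

X winning at [O.O/X.X/...]: True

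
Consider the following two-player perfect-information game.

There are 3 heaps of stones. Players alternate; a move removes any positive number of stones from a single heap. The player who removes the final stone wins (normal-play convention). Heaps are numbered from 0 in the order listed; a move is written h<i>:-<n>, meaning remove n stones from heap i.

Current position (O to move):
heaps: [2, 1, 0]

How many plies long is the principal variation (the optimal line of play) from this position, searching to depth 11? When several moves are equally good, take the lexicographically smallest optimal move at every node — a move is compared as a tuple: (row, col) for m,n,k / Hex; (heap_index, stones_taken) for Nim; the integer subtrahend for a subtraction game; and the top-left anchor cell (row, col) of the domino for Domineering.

PV length from [(2,1,0)]: 3 plies

ply 1, O at (2,1,0) | h0:-1=+1→(1,1,0)*; h0:-2=-1→(0,1,0); h1:-1=-1→(2,0,0)
ply 2, X at (1,1,0) | h0:-1=-1→(0,1,0)*; h1:-1=-1→(1,0,0)
ply 3, O at (0,1,0) | h1:-1=+1→(0,0,0)*
ply 4: (0,0,0) is terminal -1 (X); from (2,1,0) depth 11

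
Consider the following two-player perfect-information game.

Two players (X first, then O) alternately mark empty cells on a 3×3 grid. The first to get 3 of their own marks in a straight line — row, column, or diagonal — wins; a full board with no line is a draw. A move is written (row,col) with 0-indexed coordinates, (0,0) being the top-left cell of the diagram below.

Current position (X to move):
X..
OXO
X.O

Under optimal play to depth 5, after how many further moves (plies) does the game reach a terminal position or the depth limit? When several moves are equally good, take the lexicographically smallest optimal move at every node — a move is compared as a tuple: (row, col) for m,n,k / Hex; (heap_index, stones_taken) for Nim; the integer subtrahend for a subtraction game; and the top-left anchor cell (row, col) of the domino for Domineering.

PV length from [X../OXO/X.O]: 1 ply

ply 1, X at X../OXO/X.O | (0,1)=-1→XX./OXO/X.O; (0,2)=+1→X.X/OXO/X.O*; (2,1)=-1→X../OXO/XXO
ply 2: X.X/OXO/X.O is terminal -1 (O); from X../OXO/X.O depth 5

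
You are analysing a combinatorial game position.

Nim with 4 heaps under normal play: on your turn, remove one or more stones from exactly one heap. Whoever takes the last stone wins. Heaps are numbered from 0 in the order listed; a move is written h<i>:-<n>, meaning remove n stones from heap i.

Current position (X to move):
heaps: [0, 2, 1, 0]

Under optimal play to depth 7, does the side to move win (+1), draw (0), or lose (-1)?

value((0,2,1,0), X) = +1

ply 1, X at (0,2,1,0) | h1:-1=+1→(0,1,1,0)*; h1:-2=-1→(0,0,1,0); h2:-1=-1→(0,2,0,0)
ply 2, O at (0,1,1,0) | h1:-1=-1→(0,0,1,0)*; h2:-1=-1→(0,1,0,0)
ply 3, X at (0,0,1,0) | h2:-1=+1→(0,0,0,0)*
ply 4: (0,0,0,0) is terminal -1 (O); from (0,2,1,0) depth 7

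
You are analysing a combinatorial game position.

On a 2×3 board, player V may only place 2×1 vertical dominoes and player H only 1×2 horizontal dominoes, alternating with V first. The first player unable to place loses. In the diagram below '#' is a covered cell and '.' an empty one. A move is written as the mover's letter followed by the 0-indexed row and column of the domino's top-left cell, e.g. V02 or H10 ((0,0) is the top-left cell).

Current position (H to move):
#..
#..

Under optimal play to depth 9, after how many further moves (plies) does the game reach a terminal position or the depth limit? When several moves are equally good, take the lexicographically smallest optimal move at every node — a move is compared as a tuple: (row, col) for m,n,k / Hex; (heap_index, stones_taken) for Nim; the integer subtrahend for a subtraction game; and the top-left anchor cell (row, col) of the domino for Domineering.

[#../#..] H move#1: H01:+1/###/#..*, H11:+1/#../###
[###/#..] end (terminal -1, V#2); searched #../#.. to 9

PV length from [#../#..]: 1 ply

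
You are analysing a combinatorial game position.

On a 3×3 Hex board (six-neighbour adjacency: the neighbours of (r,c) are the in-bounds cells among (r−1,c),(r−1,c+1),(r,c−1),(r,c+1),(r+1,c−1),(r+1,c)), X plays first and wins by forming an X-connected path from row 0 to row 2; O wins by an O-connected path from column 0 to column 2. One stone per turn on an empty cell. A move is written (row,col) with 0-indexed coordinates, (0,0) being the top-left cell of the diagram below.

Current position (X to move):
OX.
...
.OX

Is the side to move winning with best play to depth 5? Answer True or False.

[OX./.../.OX] X move#1: (0,2):+1/OXX/.../.OX*, (1,0):+1/OX./X../.OX, (1,1):+1/OX./.X./.OX, (1,2):+1/OX./..X/.OX, (2,0):+1/OX./.../XOX
[OXX/.../.OX] O move#2: (1,0):-1/OXX/O../.OX*, (1,1):-1/OXX/.O./.OX, (1,2):-1/OXX/..O/.OX, (2,0):-1/OXX/.../OOX
[OXX/O../.OX] X move#3: (1,1):+1/OXX/OX./.OX*, (1,2):+1/OXX/O.X/.OX, (2,0):+1/OXX/O../XOX
[OXX/OX./.OX] O move#4: (1,2):-1/OXX/OXO/.OX*, (2,0):-1/OXX/OX./OOX
[OXX/OXO/.OX] X move#5: (2,0):+1/OXX/OXO/XOX*
[OXX/OXO/XOX] end (terminal -1, O#6); searched OX./.../.OX to 5

X winning at [OX./.../.OX]: True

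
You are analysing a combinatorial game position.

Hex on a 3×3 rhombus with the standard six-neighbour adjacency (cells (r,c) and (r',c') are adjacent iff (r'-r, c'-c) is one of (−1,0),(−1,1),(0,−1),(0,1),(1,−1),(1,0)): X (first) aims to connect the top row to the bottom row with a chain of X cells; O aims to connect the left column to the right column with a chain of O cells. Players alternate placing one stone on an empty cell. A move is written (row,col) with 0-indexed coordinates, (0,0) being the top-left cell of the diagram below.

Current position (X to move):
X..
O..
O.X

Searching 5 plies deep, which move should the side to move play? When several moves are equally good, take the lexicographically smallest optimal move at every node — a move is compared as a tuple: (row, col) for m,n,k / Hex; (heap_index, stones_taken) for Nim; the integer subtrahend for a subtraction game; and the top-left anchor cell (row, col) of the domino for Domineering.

X's best at [X../O../O.X]: (1,1)

ply 1, X at X../O../O.X | (0,1)=-1→XX./O../O.X; (0,2)=-1→X.X/O../O.X; (1,1)=+1→X../OX./O.X*; (1,2)=-1→X../O.X/O.X; (2,1)=-1→X../O../OXX
ply 2, O at X../OX./O.X | (0,1)=-1→XO./OX./O.X*; (0,2)=-1→X.O/OX./O.X; (1,2)=-1→X../OXO/O.X; (2,1)=-1→X../OX./OOX
ply 3, X at XO./OX./O.X | (0,2)=+1→XOX/OX./O.X*; (1,2)=-1→XO./OXX/O.X; (2,1)=-1→XO./OX./OXX
ply 4, O at XOX/OX./O.X | (1,2)=-1→XOX/OXO/O.X*; (2,1)=-1→XOX/OX./OOX
ply 5, X at XOX/OXO/O.X | (2,1)=+1→XOX/OXO/OXX*
ply 6: XOX/OXO/OXX is terminal -1 (O); from X../O../O.X depth 5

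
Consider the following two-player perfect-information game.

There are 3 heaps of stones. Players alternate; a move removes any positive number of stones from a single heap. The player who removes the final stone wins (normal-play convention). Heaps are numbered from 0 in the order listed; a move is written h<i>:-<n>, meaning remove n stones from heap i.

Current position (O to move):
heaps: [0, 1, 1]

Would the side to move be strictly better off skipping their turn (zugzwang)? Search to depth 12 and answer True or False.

[(0,1,1)] O move#1: h1:-1:-1/(0,0,1)*, h2:-1:-1/(0,1,0)
[(0,0,1)] X move#2: h2:-1:+1/(0,0,0)*
[(0,0,0)] end (terminal -1, O#3); searched (0,1,1) to 12
if O skipped the turn, X would face:
~ [(0,1,1)] X move#1: h1:-1:-1/(0,0,1)*, h2:-1:-1/(0,1,0)
~ [(0,0,1)] O move#2: h2:-1:+1/(0,0,0)*
~ [(0,0,0)] end (terminal -1, X#3); searched (0,1,1) to 12
compare (O): move=-1 vs pass=+1

zugzwang((0,1,1), O) = True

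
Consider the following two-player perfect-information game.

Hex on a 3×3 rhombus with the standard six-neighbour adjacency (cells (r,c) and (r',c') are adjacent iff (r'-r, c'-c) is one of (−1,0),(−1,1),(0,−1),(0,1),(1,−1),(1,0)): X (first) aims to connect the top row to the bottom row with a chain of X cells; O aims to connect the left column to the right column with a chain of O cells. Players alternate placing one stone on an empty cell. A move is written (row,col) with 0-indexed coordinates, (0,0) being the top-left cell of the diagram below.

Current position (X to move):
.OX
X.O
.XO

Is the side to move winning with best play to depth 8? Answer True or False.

X winning at [.OX/X.O/.XO]: True

[.OX/X.O/.XO] X move#1: (0,0):+1/XOX/X.O/.XO*, (1,1):+1/.OX/XXO/.XO, (2,0):+1/.OX/X.O/XXO
[XOX/X.O/.XO] O move#2: (1,1):-1/XOX/XOO/.XO*, (2,0):-1/XOX/X.O/OXO
[XOX/XOO/.XO] X move#3: (2,0):+1/XOX/XOO/XXO*
[XOX/XOO/XXO] end (terminal -1, O#4); searched .OX/X.O/.XO to 8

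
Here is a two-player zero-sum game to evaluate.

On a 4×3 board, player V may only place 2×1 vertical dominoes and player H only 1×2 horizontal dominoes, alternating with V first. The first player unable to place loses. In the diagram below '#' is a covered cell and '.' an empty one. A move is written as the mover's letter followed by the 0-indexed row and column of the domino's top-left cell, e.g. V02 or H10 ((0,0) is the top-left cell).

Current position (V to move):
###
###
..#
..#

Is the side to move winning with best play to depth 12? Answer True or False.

V winning at [###/###/..#/..#]: True

ply 1, V at ###/###/..#/..# | V20=+1→###/###/#.#/#.#*; V21=+1→###/###/.##/.##
ply 2: ###/###/#.#/#.# is terminal -1 (H); from ###/###/..#/..# depth 12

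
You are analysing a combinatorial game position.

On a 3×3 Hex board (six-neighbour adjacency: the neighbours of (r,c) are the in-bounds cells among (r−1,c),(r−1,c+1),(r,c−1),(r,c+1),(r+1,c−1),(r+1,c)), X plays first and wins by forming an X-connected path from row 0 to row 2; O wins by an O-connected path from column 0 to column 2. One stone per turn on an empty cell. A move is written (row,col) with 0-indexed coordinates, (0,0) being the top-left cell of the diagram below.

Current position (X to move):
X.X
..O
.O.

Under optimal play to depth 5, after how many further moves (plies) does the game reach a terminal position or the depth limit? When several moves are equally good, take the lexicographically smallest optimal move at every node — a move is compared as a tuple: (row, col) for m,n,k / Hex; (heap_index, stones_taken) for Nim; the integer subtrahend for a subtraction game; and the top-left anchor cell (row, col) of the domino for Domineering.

[X.X/..O/.O.] X move#1: (0,1):-1/XXX/..O/.O., (1,0):-1/X.X/X.O/.O., (1,1):-1/X.X/.XO/.O., (2,0):+1/X.X/..O/XO.*, (2,2):-1/X.X/..O/.OX
[X.X/..O/XO.] O move#2: (0,1):-1/XOX/..O/XO.*, (1,0):-1/X.X/O.O/XO., (1,1):-1/X.X/.OO/XO., (2,2):-1/X.X/..O/XOO
[XOX/..O/XO.] X move#3: (1,0):+1/XOX/X.O/XO.*, (1,1):+1/XOX/.XO/XO., (2,2):+1/XOX/..O/XOX
[XOX/X.O/XO.] end (terminal -1, O#4); searched X.X/..O/.O. to 5

PV length from [X.X/..O/.O.]: 3 plies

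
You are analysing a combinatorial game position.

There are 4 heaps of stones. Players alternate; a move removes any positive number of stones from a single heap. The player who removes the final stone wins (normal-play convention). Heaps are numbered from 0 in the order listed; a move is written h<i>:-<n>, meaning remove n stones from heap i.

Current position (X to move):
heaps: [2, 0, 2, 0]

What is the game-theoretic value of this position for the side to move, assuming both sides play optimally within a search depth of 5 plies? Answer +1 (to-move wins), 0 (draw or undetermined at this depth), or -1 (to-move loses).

value((2,0,2,0), X) = -1

[(2,0,2,0)] X move#1: h0:-1:-1/(1,0,2,0)*, h0:-2:-1/(0,0,2,0), h2:-1:-1/(2,0,1,0), h2:-2:-1/(2,0,0,0)
[(1,0,2,0)] O move#2: h0:-1:-1/(0,0,2,0), h2:-1:+1/(1,0,1,0)*, h2:-2:-1/(1,0,0,0)
[(1,0,1,0)] X move#3: h0:-1:-1/(0,0,1,0)*, h2:-1:-1/(1,0,0,0)
[(0,0,1,0)] O move#4: h2:-1:+1/(0,0,0,0)*
[(0,0,0,0)] end (terminal -1, X#5); searched (2,0,2,0) to 5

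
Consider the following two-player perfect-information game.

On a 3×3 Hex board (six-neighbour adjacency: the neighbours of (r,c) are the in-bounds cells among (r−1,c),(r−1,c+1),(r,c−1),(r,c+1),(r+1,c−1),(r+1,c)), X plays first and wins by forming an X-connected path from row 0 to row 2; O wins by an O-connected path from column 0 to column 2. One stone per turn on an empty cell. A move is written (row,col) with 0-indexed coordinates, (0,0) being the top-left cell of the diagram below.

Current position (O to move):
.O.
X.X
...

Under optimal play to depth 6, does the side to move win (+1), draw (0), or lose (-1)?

value(.O./X.X/..., O) = -1

p1 O@[.O./X.X/...]: (0,0)[OO./X.X/...]-1* (0,2)[.OO/X.X/...]-1 (1,1)[.O./XOX/...]-1 (2,0)[.O./X.X/O..]-1 (2,1)[.O./X.X/.O.]-1 (2,2)[.O./X.X/..O]-1
p2 X@[OO./X.X/...]: (0,2)[OOX/X.X/...]+1* (1,1)[OO./XXX/...]-1 (2,0)[OO./X.X/X..]-1 (2,1)[OO./X.X/.X.]-1 (2,2)[OO./X.X/..X]-1
p3 O@[OOX/X.X/...]: (1,1)[OOX/XOX/...]-1* (2,0)[OOX/X.X/O..]-1 (2,1)[OOX/X.X/.O.]-1 (2,2)[OOX/X.X/..O]-1
p4 X@[OOX/XOX/...]: (2,0)[OOX/XOX/X..]+1* (2,1)[OOX/XOX/.X.]+1 (2,2)[OOX/XOX/..X]+1
p5 O@[OOX/XOX/X..]: (2,1)[OOX/XOX/XO.]-1* (2,2)[OOX/XOX/X.O]-1
p6 X@[OOX/XOX/XO.]: (2,2)[OOX/XOX/XOX]+1*
p7 O@[OOX/XOX/XOX] terminal -1; root [.O./X.X/...] d6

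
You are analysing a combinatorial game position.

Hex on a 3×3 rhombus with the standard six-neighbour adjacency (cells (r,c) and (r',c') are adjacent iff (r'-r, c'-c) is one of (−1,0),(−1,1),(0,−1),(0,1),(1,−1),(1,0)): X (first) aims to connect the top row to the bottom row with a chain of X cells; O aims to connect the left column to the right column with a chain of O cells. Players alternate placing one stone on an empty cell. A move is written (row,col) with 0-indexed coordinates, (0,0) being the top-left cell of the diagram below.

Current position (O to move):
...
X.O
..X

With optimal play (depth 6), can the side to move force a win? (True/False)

O winning at [.../X.O/..X]: True

ply 1, O at .../X.O/..X | (0,0)=-1→O../X.O/..X; (0,1)=-1→.O./X.O/..X; (0,2)=-1→..O/X.O/..X; (1,1)=-1→.../XOO/..X; (2,0)=+1→.../X.O/O.X*; (2,1)=-1→.../X.O/.OX
ply 2, X at .../X.O/O.X | (0,0)=-1→X../X.O/O.X*; (0,1)=-1→.X./X.O/O.X; (0,2)=-1→..X/X.O/O.X; (1,1)=-1→.../XXO/O.X; (2,1)=-1→.../X.O/OXX
ply 3, O at X../X.O/O.X | (0,1)=+1→XO./X.O/O.X*; (0,2)=+1→X.O/X.O/O.X; (1,1)=+1→X../XOO/O.X; (2,1)=+1→X../X.O/OOX
ply 4, X at XO./X.O/O.X | (0,2)=-1→XOX/X.O/O.X*; (1,1)=-1→XO./XXO/O.X; (2,1)=-1→XO./X.O/OXX
ply 5, O at XOX/X.O/O.X | (1,1)=+1→XOX/XOO/O.X*; (2,1)=+1→XOX/X.O/OOX
ply 6: XOX/XOO/O.X is terminal -1 (X); from .../X.O/..X depth 6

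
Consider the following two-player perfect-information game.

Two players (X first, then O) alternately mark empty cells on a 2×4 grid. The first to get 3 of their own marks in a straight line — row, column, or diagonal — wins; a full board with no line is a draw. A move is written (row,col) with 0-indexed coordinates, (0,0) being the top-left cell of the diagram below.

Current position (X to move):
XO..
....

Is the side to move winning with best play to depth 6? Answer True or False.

X winning at [XO../....]: False

[XO../....] X move#1: (0,2):+0/XOX./....*, (0,3):+0/XO.X/...., (1,0):+0/XO../X..., (1,1):+0/XO../.X.., (1,2):+0/XO../..X., (1,3):+0/XO../...X
[XOX./....] O move#2: (0,3):+0/XOXO/....*, (1,0):+0/XOX./O..., (1,1):+0/XOX./.O.., (1,2):+0/XOX./..O., (1,3):+0/XOX./...O
[XOXO/....] X move#3: (1,0):+0/XOXO/X...*, (1,1):+0/XOXO/.X.., (1,2):+0/XOXO/..X., (1,3):+0/XOXO/...X
[XOXO/X...] O move#4: (1,1):+0/XOXO/XO..*, (1,2):+0/XOXO/X.O., (1,3):+0/XOXO/X..O
[XOXO/XO..] X move#5: (1,2):+0/XOXO/XOX.*, (1,3):+0/XOXO/XO.X
[XOXO/XOX.] O move#6: (1,3):+0/XOXO/XOXO*
[XOXO/XOXO] end (terminal +0, X#7); searched XO../.... to 6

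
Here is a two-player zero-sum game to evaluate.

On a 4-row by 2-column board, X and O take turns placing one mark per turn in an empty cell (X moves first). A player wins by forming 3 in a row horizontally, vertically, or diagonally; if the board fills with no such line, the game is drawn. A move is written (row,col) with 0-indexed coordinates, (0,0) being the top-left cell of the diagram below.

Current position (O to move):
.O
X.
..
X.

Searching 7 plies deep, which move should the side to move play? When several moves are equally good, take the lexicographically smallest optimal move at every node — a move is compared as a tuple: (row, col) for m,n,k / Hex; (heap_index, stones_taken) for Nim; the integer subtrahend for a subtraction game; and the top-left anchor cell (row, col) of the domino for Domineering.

O's best at [.O/X./../X.]: (2,0)

ply 1, O at .O/X./../X. | (0,0)=-1→OO/X./../X.; (1,1)=-1→.O/XO/../X.; (2,0)=+0→.O/X./O./X.*; (2,1)=-1→.O/X./.O/X.; (3,1)=-1→.O/X./../XO
ply 2, X at .O/X./O./X. | (0,0)=+0→XO/X./O./X.*; (1,1)=+0→.O/XX/O./X.; (2,1)=+0→.O/X./OX/X.; (3,1)=+0→.O/X./O./XX
ply 3, O at XO/X./O./X. | (1,1)=+0→XO/XO/O./X.*; (2,1)=+0→XO/X./OO/X.; (3,1)=+0→XO/X./O./XO
ply 4, X at XO/XO/O./X. | (2,1)=+0→XO/XO/OX/X.*; (3,1)=-1→XO/XO/O./XX
ply 5, O at XO/XO/OX/X. | (3,1)=+0→XO/XO/OX/XO*
ply 6: XO/XO/OX/XO is terminal +0 (X); from .O/X./../X. depth 7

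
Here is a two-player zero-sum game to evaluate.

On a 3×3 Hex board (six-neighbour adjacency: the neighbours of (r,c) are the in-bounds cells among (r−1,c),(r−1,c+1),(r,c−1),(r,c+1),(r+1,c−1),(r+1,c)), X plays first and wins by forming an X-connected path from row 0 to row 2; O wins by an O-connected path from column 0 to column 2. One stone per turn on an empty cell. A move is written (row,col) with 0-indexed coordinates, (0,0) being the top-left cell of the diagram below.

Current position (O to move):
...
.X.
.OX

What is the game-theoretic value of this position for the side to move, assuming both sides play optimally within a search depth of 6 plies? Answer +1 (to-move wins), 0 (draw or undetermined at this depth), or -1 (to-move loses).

ply 1, O at .../.X./.OX | (0,0)=-1→O../.X./.OX*; (0,1)=-1→.O./.X./.OX; (0,2)=-1→..O/.X./.OX; (1,0)=-1→.../OX./.OX; (1,2)=-1→.../.XO/.OX; (2,0)=-1→.../.X./OOX
ply 2, X at O../.X./.OX | (0,1)=+1→OX./.X./.OX*; (0,2)=+1→O.X/.X./.OX; (1,0)=+1→O../XX./.OX; (1,2)=+1→O../.XX/.OX; (2,0)=+1→O../.X./XOX
ply 3, O at OX./.X./.OX | (0,2)=-1→OXO/.X./.OX*; (1,0)=-1→OX./OX./.OX; (1,2)=-1→OX./.XO/.OX; (2,0)=-1→OX./.X./OOX
ply 4, X at OXO/.X./.OX | (1,0)=+1→OXO/XX./.OX*; (1,2)=+1→OXO/.XX/.OX; (2,0)=+1→OXO/.X./XOX
ply 5, O at OXO/XX./.OX | (1,2)=-1→OXO/XXO/.OX*; (2,0)=-1→OXO/XX./OOX
ply 6, X at OXO/XXO/.OX | (2,0)=+1→OXO/XXO/XOX*
ply 7: OXO/XXO/XOX is terminal -1 (O); from .../.X./.OX depth 6

value(.../.X./.OX, O) = -1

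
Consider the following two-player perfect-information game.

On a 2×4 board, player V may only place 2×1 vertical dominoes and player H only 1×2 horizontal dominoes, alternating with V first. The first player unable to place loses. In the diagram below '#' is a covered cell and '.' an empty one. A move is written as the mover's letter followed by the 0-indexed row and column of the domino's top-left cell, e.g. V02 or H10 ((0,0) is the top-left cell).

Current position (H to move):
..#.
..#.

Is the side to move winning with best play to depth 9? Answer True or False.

H winning at [..#./..#.]: True

p1 H@[..#./..#.]: H00[###./..#.]+1* H10[..#./###.]+1
p2 V@[###./..#.]: V03[####/..##]-1*
p3 H@[####/..##]: H10[####/####]+1*
p4 V@[####/####] terminal -1; root [..#./..#.] d9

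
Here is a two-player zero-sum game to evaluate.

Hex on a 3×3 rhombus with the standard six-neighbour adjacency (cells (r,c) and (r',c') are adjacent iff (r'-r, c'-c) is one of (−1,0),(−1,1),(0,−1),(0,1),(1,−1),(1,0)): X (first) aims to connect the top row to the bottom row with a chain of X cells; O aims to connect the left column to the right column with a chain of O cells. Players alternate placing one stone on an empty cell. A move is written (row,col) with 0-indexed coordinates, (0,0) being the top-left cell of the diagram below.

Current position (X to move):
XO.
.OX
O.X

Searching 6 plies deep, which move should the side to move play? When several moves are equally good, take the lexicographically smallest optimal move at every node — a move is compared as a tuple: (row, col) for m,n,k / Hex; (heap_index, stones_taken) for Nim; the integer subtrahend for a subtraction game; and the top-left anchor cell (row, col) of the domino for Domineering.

p1 X@[XO./.OX/O.X]: (0,2)[XOX/.OX/O.X]+1* (1,0)[XO./XOX/O.X]-1 (2,1)[XO./.OX/OXX]-1
p2 O@[XOX/.OX/O.X] terminal -1; root [XO./.OX/O.X] d6

X's best at [XO./.OX/O.X]: (0,2)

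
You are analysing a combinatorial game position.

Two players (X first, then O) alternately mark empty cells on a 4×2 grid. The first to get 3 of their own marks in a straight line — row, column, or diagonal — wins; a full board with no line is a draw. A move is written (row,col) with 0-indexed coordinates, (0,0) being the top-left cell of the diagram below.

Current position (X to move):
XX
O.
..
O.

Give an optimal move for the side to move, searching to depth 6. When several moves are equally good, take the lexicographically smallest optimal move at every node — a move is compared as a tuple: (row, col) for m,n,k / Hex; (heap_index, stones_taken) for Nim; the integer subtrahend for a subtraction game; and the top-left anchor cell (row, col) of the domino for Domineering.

[XX/O./../O.] X move#1: (1,1):-1/XX/OX/../O., (2,0):+0/XX/O./X./O.*, (2,1):-1/XX/O./.X/O., (3,1):-1/XX/O./../OX
[XX/O./X./O.] O move#2: (1,1):+0/XX/OO/X./O.*, (2,1):+0/XX/O./XO/O., (3,1):+0/XX/O./X./OO
[XX/OO/X./O.] X move#3: (2,1):+0/XX/OO/XX/O.*, (3,1):+0/XX/OO/X./OX
[XX/OO/XX/O.] O move#4: (3,1):+0/XX/OO/XX/OO*
[XX/OO/XX/OO] end (terminal +0, X#5); searched XX/O./../O. to 6

X's best at [XX/O./../O.]: (2,0)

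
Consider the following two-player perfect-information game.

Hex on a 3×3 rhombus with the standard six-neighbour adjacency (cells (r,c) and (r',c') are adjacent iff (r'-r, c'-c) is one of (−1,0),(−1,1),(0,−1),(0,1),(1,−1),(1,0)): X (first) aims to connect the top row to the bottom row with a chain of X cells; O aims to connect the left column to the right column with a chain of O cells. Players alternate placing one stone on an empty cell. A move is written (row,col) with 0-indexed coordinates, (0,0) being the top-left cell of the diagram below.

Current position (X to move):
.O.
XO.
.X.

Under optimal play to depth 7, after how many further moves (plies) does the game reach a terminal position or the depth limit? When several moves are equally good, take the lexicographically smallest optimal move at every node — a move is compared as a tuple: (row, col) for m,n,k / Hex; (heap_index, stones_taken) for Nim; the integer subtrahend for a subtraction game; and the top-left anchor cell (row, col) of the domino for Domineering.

PV length from [.O./XO./.X.]: 4 plies

[.O./XO./.X.] X move#1: (0,0):-1/XO./XO./.X.*, (0,2):-1/.OX/XO./.X., (1,2):-1/.O./XOX/.X., (2,0):-1/.O./XO./XX., (2,2):-1/.O./XO./.XX
[XO./XO./.X.] O move#2: (0,2):-1/XOO/XO./.X., (1,2):-1/XO./XOO/.X., (2,0):+1/XO./XO./OX.*, (2,2):-1/XO./XO./.XO
[XO./XO./OX.] X move#3: (0,2):-1/XOX/XO./OX.*, (1,2):-1/XO./XOX/OX., (2,2):-1/XO./XO./OXX
[XOX/XO./OX.] O move#4: (1,2):+1/XOX/XOO/OX.*, (2,2):-1/XOX/XO./OXO
[XOX/XOO/OX.] end (terminal -1, X#5); searched .O./XO./.X. to 7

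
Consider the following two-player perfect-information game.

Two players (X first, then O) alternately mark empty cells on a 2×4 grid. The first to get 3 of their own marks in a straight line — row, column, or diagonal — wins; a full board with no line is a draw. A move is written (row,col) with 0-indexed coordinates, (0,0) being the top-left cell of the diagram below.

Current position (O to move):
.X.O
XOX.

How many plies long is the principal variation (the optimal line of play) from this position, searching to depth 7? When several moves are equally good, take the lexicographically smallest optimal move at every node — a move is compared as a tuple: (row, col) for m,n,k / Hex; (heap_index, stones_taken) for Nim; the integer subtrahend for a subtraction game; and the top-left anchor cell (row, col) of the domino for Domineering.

PV length from [.X.O/XOX.]: 3 plies

[.X.O/XOX.] O move#1: (0,0):+0/OX.O/XOX.*, (0,2):+0/.XOO/XOX., (1,3):+0/.X.O/XOXO
[OX.O/XOX.] X move#2: (0,2):+0/OXXO/XOX.*, (1,3):+0/OX.O/XOXX
[OXXO/XOX.] O move#3: (1,3):+0/OXXO/XOXO*
[OXXO/XOXO] end (terminal +0, X#4); searched .X.O/XOX. to 7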